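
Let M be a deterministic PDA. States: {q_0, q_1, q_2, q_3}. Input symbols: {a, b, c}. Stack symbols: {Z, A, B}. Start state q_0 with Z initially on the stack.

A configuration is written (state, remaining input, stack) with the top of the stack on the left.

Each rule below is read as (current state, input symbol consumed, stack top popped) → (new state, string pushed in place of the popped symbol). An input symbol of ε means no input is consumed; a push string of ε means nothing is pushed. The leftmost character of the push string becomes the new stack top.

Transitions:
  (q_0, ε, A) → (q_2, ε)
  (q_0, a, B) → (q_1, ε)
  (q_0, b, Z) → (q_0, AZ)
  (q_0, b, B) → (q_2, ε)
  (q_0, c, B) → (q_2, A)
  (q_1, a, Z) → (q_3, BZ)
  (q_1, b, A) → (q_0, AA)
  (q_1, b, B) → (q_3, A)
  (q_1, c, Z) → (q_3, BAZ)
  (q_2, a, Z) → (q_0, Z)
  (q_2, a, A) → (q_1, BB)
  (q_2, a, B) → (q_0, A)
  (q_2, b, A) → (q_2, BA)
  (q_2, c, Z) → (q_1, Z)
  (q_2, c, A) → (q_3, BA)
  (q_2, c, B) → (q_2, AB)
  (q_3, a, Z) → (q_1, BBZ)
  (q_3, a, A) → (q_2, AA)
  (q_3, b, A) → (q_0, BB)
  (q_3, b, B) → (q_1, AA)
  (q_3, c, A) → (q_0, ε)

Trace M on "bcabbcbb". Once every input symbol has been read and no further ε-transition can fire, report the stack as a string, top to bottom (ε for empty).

(q_0, bcabbcbb, Z)
  read b, top Z: go to q_0, push AZ → (q_0, cabbcbb, AZ)
  ε-move, top A: go to q_2, push ε → (q_2, cabbcbb, Z)
  read c, top Z: go to q_1, push Z → (q_1, abbcbb, Z)
  read a, top Z: go to q_3, push BZ → (q_3, bbcbb, BZ)
  read b, top B: go to q_1, push AA → (q_1, bcbb, AAZ)
  read b, top A: go to q_0, push AA → (q_0, cbb, AAAZ)
  ε-move, top A: go to q_2, push ε → (q_2, cbb, AAZ)
  read c, top A: go to q_3, push BA → (q_3, bb, BAAZ)
  read b, top B: go to q_1, push AA → (q_1, b, AAAAZ)
  read b, top A: go to q_0, push AA → (q_0, ε, AAAAAZ)
  ε-move, top A: go to q_2, push ε → (q_2, ε, AAAAZ)
All input consumed in state q_2 with stack AAAAZ.

AAAAZ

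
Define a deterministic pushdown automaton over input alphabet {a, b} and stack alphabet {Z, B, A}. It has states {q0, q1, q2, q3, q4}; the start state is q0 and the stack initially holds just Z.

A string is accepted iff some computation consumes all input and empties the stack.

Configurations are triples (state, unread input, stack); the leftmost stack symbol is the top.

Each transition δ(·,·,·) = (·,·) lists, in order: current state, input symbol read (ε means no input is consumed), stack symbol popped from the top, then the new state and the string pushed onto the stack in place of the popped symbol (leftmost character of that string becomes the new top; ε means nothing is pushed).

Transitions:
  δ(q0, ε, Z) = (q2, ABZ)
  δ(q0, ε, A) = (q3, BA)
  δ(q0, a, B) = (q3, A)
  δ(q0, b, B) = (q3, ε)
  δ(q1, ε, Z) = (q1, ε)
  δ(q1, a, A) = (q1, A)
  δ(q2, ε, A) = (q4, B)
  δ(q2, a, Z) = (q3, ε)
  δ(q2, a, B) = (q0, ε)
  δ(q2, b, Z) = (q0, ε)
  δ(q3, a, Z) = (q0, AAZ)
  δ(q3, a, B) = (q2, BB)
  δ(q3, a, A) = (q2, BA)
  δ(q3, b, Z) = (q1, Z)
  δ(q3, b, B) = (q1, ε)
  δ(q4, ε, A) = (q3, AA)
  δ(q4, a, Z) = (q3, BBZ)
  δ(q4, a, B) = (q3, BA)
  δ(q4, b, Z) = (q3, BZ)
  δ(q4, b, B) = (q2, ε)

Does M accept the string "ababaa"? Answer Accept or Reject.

Reject

(q0, ababaa, Z)
  ε-move, top Z: go to q2, push ABZ → (q2, ababaa, ABZ)
  ε-move, top A: go to q4, push B → (q4, ababaa, BBZ)
  read a, top B: go to q3, push BA → (q3, babaa, BABZ)
  read b, top B: go to q1, push ε → (q1, abaa, ABZ)
  read a, top A: go to q1, push A → (q1, baa, ABZ)
No transition applies at (q1, baa, ABZ); input not fully consumed.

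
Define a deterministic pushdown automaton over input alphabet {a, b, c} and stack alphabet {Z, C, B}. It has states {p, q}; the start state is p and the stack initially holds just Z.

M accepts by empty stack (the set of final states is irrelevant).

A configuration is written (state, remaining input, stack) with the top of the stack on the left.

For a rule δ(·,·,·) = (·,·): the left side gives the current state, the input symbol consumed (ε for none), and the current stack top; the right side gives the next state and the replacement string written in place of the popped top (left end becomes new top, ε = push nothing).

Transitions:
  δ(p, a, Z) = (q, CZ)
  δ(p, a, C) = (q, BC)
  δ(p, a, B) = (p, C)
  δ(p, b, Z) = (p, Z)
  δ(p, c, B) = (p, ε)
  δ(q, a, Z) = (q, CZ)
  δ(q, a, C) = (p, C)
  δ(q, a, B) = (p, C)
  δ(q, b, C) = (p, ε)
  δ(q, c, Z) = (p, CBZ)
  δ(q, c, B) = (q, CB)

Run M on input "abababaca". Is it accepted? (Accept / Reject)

Reject

(p, abababaca, Z) ⊢ (q, bababaca, CZ) ⊢ (p, ababaca, Z) ⊢ (q, babaca, CZ) ⊢ (p, abaca, Z) ⊢ (q, baca, CZ) ⊢ (p, aca, Z) ⊢ (q, ca, CZ)
No transition applies at (q, ca, CZ); input not fully consumed.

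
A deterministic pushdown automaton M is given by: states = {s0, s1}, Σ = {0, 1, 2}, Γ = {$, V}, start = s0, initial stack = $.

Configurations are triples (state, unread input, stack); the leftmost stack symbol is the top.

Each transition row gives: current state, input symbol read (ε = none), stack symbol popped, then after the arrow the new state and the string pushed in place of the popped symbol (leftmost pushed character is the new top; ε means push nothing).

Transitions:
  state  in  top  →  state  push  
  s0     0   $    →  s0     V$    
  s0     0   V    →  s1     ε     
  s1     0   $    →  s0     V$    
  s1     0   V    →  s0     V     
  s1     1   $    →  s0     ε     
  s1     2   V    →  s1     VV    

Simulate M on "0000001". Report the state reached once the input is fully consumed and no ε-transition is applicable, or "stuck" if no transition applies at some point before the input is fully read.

s0

(s0, 0000001, $) ⊢ (s0, 000001, V$) ⊢ (s1, 00001, $) ⊢ (s0, 0001, V$) ⊢ (s1, 001, $) ⊢ (s0, 01, V$) ⊢ (s1, 1, $) ⊢ (s0, ε, ε)
All input consumed; M is in state s0.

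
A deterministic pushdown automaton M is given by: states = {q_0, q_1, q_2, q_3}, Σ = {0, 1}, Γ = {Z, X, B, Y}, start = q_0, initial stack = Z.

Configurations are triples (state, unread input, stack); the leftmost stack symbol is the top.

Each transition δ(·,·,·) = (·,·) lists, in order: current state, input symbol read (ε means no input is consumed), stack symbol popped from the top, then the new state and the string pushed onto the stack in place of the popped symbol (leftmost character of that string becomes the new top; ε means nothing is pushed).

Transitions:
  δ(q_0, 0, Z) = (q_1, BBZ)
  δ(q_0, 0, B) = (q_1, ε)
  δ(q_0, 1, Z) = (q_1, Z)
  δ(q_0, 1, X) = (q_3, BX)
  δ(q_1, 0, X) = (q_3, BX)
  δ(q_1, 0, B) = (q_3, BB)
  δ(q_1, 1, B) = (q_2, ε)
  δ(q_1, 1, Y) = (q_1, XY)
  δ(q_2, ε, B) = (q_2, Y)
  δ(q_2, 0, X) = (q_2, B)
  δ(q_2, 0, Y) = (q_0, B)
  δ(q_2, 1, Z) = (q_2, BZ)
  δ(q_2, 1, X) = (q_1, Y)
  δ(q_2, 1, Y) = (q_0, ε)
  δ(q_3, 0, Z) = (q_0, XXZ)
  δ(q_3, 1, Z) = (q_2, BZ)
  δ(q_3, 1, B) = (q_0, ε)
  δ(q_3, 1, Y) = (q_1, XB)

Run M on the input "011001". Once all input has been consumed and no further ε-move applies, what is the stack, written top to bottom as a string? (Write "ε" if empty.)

BBZ

(q_0, 011001, Z)
  read 0, top Z: go to q_1, push BBZ → (q_1, 11001, BBZ)
  read 1, top B: go to q_2, push ε → (q_2, 1001, BZ)
  ε-move, top B: go to q_2, push Y → (q_2, 1001, YZ)
  read 1, top Y: go to q_0, push ε → (q_0, 001, Z)
  read 0, top Z: go to q_1, push BBZ → (q_1, 01, BBZ)
  read 0, top B: go to q_3, push BB → (q_3, 1, BBBZ)
  read 1, top B: go to q_0, push ε → (q_0, ε, BBZ)
All input consumed in state q_0 with stack BBZ.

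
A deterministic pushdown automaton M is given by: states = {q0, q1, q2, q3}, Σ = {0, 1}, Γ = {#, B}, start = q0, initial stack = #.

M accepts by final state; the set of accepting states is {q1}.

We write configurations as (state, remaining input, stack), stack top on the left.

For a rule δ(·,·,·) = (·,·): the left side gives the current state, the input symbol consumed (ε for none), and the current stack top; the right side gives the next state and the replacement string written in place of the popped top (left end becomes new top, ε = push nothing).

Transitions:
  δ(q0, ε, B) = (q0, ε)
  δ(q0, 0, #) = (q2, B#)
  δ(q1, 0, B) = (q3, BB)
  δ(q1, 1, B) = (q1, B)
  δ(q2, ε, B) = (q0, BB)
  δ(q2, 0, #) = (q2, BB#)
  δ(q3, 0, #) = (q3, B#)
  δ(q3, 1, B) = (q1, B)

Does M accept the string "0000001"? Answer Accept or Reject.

Reject

(q0, 0000001, #)
  read 0, top #: go to q2, push B# → (q2, 000001, B#)
  ε-move, top B: go to q0, push BB → (q0, 000001, BB#)
  ε-move, top B: go to q0, push ε → (q0, 000001, B#)
  ε-move, top B: go to q0, push ε → (q0, 000001, #)
  read 0, top #: go to q2, push B# → (q2, 00001, B#)
  ε-move, top B: go to q0, push BB → (q0, 00001, BB#)
  ε-move, top B: go to q0, push ε → (q0, 00001, B#)
  ε-move, top B: go to q0, push ε → (q0, 00001, #)
  read 0, top #: go to q2, push B# → (q2, 0001, B#)
  ε-move, top B: go to q0, push BB → (q0, 0001, BB#)
  ε-move, top B: go to q0, push ε → (q0, 0001, B#)
  ε-move, top B: go to q0, push ε → (q0, 0001, #)
  read 0, top #: go to q2, push B# → (q2, 001, B#)
  ε-move, top B: go to q0, push BB → (q0, 001, BB#)
  ε-move, top B: go to q0, push ε → (q0, 001, B#)
  ε-move, top B: go to q0, push ε → (q0, 001, #)
  read 0, top #: go to q2, push B# → (q2, 01, B#)
  ε-move, top B: go to q0, push BB → (q0, 01, BB#)
  ε-move, top B: go to q0, push ε → (q0, 01, B#)
  ε-move, top B: go to q0, push ε → (q0, 01, #)
  read 0, top #: go to q2, push B# → (q2, 1, B#)
  ε-move, top B: go to q0, push BB → (q0, 1, BB#)
  ε-move, top B: go to q0, push ε → (q0, 1, B#)
  ε-move, top B: go to q0, push ε → (q0, 1, #)
No transition applies at (q0, 1, #); input not fully consumed.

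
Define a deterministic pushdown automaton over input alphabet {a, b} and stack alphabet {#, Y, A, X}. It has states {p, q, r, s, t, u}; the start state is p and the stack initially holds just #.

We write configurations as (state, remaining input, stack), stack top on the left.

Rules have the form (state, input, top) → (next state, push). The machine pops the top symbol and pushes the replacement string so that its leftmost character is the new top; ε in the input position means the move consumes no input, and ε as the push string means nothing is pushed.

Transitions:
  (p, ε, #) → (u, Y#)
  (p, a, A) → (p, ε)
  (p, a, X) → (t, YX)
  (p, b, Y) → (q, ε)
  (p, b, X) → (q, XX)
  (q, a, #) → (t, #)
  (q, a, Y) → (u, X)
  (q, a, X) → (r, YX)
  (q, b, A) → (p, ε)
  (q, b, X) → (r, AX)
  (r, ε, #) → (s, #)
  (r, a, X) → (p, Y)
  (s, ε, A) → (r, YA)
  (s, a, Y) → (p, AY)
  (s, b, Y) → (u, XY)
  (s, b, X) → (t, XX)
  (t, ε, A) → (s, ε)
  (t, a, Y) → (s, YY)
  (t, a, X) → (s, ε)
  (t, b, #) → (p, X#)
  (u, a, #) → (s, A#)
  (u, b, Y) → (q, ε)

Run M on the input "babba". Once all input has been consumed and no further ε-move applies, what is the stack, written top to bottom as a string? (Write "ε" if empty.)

YXX#

(p, babba, #)
  ε-move, top #: go to u, push Y# → (u, babba, Y#)
  read b, top Y: go to q, push ε → (q, abba, #)
  read a, top #: go to t, push # → (t, bba, #)
  read b, top #: go to p, push X# → (p, ba, X#)
  read b, top X: go to q, push XX → (q, a, XX#)
  read a, top X: go to r, push YX → (r, ε, YXX#)
All input consumed in state r with stack YXX#.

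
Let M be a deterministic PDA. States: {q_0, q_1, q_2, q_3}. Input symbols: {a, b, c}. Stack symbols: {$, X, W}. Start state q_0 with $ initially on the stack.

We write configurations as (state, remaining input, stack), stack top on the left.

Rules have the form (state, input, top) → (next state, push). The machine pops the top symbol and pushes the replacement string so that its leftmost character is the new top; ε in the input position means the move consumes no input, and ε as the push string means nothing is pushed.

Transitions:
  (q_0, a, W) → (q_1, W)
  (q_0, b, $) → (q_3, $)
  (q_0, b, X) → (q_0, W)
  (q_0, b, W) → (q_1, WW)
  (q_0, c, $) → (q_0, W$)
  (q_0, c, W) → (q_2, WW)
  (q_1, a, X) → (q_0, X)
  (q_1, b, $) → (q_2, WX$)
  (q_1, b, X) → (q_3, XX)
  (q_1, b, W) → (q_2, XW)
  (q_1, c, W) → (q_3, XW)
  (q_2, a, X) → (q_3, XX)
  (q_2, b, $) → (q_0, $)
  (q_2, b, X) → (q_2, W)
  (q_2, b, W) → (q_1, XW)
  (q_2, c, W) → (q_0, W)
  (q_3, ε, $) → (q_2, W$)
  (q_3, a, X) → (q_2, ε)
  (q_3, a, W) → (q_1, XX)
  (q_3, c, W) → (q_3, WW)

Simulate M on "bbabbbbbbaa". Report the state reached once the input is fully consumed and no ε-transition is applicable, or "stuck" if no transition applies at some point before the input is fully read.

(q_0, bbabbbbbbaa, $)
  read b, top $: go to q_3, push $ → (q_3, babbbbbbaa, $)
  ε-move, top $: go to q_2, push W$ → (q_2, babbbbbbaa, W$)
  read b, top W: go to q_1, push XW → (q_1, abbbbbbaa, XW$)
  read a, top X: go to q_0, push X → (q_0, bbbbbbaa, XW$)
  read b, top X: go to q_0, push W → (q_0, bbbbbaa, WW$)
  read b, top W: go to q_1, push WW → (q_1, bbbbaa, WWW$)
  read b, top W: go to q_2, push XW → (q_2, bbbaa, XWWW$)
  read b, top X: go to q_2, push W → (q_2, bbaa, WWWW$)
  read b, top W: go to q_1, push XW → (q_1, baa, XWWWW$)
  read b, top X: go to q_3, push XX → (q_3, aa, XXWWWW$)
  read a, top X: go to q_2, push ε → (q_2, a, XWWWW$)
  read a, top X: go to q_3, push XX → (q_3, ε, XXWWWW$)
All input consumed; M is in state q_3.

q_3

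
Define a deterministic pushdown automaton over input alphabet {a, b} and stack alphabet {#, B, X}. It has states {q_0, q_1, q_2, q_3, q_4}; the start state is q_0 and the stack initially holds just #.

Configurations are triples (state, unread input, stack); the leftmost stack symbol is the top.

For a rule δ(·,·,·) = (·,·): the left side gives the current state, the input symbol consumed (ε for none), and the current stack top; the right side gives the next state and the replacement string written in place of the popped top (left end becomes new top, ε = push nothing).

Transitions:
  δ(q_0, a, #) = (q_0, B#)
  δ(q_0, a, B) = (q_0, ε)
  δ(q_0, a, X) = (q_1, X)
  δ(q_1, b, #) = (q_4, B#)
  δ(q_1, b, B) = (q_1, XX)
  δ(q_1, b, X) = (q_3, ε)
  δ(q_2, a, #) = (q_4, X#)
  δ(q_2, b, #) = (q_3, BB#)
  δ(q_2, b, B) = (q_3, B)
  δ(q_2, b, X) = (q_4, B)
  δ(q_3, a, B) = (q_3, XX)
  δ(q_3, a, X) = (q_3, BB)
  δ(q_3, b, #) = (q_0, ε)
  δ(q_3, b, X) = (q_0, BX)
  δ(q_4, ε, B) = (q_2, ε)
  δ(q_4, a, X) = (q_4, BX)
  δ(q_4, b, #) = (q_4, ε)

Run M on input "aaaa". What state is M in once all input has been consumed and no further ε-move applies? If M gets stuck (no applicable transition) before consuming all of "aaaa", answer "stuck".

(q_0, aaaa, #)
  read a, top #: go to q_0, push B# → (q_0, aaa, B#)
  read a, top B: go to q_0, push ε → (q_0, aa, #)
  read a, top #: go to q_0, push B# → (q_0, a, B#)
  read a, top B: go to q_0, push ε → (q_0, ε, #)
All input consumed; M is in state q_0.

q_0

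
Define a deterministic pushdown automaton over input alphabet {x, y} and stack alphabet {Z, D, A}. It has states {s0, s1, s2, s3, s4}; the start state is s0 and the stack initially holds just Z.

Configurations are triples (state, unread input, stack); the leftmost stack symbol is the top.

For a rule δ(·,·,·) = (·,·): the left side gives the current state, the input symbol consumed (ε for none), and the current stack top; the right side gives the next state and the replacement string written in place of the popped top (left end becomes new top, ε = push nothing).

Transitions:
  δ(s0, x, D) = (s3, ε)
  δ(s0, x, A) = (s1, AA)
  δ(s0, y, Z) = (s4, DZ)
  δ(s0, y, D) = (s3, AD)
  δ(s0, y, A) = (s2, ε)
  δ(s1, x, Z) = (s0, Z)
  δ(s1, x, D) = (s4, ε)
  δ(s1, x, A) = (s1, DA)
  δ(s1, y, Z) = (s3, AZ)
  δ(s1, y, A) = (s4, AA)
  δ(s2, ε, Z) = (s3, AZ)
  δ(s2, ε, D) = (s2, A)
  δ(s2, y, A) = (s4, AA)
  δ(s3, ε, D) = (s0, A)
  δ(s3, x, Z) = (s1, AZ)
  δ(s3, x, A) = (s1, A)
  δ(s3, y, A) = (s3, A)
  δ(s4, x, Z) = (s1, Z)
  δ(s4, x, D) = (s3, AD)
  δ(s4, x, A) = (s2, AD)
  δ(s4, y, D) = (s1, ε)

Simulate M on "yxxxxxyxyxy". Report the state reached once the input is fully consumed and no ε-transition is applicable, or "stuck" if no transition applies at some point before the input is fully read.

(s0, yxxxxxyxyxy, Z) ⊢ (s4, xxxxxyxyxy, DZ) ⊢ (s3, xxxxyxyxy, ADZ) ⊢ (s1, xxxyxyxy, ADZ) ⊢ (s1, xxyxyxy, DADZ) ⊢ (s4, xyxyxy, ADZ) ⊢ (s2, yxyxy, ADDZ) ⊢ (s4, xyxy, AADDZ) ⊢ (s2, yxy, ADADDZ) ⊢ (s4, xy, AADADDZ) ⊢ (s2, y, ADADADDZ) ⊢ (s4, ε, AADADADDZ)
All input consumed; M is in state s4.

s4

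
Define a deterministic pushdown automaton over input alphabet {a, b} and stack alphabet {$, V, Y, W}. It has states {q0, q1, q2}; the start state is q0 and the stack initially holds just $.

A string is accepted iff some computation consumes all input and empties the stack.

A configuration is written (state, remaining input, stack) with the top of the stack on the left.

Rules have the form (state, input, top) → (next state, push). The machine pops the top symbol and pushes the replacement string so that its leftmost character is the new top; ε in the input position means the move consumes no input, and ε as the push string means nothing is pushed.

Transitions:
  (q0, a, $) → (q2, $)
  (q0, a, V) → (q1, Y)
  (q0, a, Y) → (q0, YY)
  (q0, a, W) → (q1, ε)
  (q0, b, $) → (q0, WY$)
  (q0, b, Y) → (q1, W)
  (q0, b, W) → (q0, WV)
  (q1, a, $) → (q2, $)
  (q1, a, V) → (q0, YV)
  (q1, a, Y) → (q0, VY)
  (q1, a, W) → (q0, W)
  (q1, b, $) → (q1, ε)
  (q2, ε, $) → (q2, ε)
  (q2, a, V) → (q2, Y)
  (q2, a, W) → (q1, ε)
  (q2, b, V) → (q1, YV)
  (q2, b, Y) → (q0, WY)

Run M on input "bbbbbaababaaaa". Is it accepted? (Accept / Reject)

(q0, bbbbbaababaaaa, $) ⊢ (q0, bbbbaababaaaa, WY$) ⊢ (q0, bbbaababaaaa, WVY$) ⊢ (q0, bbaababaaaa, WVVY$) ⊢ (q0, baababaaaa, WVVVY$) ⊢ (q0, aababaaaa, WVVVVY$) ⊢ (q1, ababaaaa, VVVVY$) ⊢ (q0, babaaaa, YVVVVY$) ⊢ (q1, abaaaa, WVVVVY$) ⊢ (q0, baaaa, WVVVVY$) ⊢ (q0, aaaa, WVVVVVY$) ⊢ (q1, aaa, VVVVVY$) ⊢ (q0, aa, YVVVVVY$) ⊢ (q0, a, YYVVVVVY$) ⊢ (q0, ε, YYYVVVVVY$)
All input consumed; stack is YYYVVVVVY$, not empty, and no further ε-move applies.

Reject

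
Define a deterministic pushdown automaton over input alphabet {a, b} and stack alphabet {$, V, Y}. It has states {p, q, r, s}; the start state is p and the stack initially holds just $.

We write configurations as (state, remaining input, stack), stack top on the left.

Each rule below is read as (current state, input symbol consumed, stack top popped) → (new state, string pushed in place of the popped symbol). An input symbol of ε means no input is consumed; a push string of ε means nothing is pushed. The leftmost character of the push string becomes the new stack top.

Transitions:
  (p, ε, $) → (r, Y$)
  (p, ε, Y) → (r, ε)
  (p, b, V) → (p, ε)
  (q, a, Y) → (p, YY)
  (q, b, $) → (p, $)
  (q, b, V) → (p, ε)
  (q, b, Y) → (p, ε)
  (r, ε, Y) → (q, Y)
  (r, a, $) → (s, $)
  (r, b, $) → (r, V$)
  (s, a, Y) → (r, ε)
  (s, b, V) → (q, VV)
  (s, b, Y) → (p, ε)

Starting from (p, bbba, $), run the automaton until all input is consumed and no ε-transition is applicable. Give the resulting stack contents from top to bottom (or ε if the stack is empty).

Y$

(p, bbba, $)
  ε-move, top $: go to r, push Y$ → (r, bbba, Y$)
  ε-move, top Y: go to q, push Y → (q, bbba, Y$)
  read b, top Y: go to p, push ε → (p, bba, $)
  ε-move, top $: go to r, push Y$ → (r, bba, Y$)
  ε-move, top Y: go to q, push Y → (q, bba, Y$)
  read b, top Y: go to p, push ε → (p, ba, $)
  ε-move, top $: go to r, push Y$ → (r, ba, Y$)
  ε-move, top Y: go to q, push Y → (q, ba, Y$)
  read b, top Y: go to p, push ε → (p, a, $)
  ε-move, top $: go to r, push Y$ → (r, a, Y$)
  ε-move, top Y: go to q, push Y → (q, a, Y$)
  read a, top Y: go to p, push YY → (p, ε, YY$)
  ε-move, top Y: go to r, push ε → (r, ε, Y$)
  ε-move, top Y: go to q, push Y → (q, ε, Y$)
All input consumed in state q with stack Y$.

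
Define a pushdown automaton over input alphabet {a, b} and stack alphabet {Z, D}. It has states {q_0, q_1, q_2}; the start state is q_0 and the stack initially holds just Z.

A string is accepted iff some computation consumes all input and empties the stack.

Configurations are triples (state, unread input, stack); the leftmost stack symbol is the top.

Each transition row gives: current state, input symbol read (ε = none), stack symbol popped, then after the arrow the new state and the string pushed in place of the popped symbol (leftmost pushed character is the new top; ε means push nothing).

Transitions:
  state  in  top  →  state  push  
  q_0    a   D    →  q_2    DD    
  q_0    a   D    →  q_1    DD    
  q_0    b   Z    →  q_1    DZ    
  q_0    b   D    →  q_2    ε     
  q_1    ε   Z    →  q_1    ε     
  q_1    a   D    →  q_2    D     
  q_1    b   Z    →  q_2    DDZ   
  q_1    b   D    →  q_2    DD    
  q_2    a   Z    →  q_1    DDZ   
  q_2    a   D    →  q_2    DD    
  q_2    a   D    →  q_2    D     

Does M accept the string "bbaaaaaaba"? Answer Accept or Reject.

Reject

No computation consumes all input and empties the stack.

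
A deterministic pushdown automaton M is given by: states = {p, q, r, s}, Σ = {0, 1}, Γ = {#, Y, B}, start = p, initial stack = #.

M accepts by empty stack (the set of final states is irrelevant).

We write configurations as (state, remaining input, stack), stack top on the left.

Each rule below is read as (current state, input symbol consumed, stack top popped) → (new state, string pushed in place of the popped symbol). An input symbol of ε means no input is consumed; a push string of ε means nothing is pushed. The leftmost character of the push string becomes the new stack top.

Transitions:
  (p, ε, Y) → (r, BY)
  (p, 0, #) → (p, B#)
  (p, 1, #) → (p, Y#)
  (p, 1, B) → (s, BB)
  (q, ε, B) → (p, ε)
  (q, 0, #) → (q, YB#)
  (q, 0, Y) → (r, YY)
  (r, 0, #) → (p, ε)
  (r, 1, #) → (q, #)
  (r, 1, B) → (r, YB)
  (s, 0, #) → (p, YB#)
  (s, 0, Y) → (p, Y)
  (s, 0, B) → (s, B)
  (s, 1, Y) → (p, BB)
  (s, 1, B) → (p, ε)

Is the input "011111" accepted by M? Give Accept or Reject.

(p, 011111, #)
  read 0, top #: go to p, push B# → (p, 11111, B#)
  read 1, top B: go to s, push BB → (s, 1111, BB#)
  read 1, top B: go to p, push ε → (p, 111, B#)
  read 1, top B: go to s, push BB → (s, 11, BB#)
  read 1, top B: go to p, push ε → (p, 1, B#)
  read 1, top B: go to s, push BB → (s, ε, BB#)
All input consumed; stack is BB#, not empty, and no further ε-move applies.

Reject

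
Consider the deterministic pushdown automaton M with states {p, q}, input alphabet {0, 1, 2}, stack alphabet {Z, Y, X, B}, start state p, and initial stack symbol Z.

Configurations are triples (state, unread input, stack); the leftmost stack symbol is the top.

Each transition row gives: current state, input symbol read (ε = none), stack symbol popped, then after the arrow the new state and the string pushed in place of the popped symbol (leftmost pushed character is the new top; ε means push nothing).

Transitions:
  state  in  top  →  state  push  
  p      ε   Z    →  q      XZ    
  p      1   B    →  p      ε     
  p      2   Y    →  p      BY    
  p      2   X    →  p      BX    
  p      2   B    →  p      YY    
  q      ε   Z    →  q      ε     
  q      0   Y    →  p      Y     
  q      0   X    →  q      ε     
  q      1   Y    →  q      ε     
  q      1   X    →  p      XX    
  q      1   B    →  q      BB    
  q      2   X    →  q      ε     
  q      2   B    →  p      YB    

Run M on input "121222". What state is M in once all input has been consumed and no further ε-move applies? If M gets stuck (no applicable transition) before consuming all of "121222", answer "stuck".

p

(p, 121222, Z) ⊢ (q, 121222, XZ) ⊢ (p, 21222, XXZ) ⊢ (p, 1222, BXXZ) ⊢ (p, 222, XXZ) ⊢ (p, 22, BXXZ) ⊢ (p, 2, YYXXZ) ⊢ (p, ε, BYYXXZ)
All input consumed; M is in state p.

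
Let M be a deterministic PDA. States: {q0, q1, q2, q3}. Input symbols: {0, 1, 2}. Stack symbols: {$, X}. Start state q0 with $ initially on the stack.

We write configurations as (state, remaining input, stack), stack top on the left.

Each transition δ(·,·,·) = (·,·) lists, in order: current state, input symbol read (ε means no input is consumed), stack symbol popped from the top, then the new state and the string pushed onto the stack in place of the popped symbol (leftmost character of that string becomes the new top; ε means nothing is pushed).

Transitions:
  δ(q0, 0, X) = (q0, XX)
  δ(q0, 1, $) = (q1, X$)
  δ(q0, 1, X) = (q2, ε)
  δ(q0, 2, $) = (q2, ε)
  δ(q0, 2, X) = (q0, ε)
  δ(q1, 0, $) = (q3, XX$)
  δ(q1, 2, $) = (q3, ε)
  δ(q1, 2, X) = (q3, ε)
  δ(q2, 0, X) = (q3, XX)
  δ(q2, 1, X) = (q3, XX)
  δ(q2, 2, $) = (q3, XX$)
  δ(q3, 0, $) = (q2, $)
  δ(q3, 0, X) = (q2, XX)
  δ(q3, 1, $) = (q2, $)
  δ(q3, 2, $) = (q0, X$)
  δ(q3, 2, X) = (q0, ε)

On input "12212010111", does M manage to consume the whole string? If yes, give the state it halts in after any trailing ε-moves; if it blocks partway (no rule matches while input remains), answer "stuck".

stuck

(q0, 12212010111, $) ⊢ (q1, 2212010111, X$) ⊢ (q3, 212010111, $) ⊢ (q0, 12010111, X$) ⊢ (q2, 2010111, $) ⊢ (q3, 010111, XX$) ⊢ (q2, 10111, XXX$) ⊢ (q3, 0111, XXXX$) ⊢ (q2, 111, XXXXX$) ⊢ (q3, 11, XXXXXX$)
No transition for (q3, 1, top X); M blocks with input 11 remaining.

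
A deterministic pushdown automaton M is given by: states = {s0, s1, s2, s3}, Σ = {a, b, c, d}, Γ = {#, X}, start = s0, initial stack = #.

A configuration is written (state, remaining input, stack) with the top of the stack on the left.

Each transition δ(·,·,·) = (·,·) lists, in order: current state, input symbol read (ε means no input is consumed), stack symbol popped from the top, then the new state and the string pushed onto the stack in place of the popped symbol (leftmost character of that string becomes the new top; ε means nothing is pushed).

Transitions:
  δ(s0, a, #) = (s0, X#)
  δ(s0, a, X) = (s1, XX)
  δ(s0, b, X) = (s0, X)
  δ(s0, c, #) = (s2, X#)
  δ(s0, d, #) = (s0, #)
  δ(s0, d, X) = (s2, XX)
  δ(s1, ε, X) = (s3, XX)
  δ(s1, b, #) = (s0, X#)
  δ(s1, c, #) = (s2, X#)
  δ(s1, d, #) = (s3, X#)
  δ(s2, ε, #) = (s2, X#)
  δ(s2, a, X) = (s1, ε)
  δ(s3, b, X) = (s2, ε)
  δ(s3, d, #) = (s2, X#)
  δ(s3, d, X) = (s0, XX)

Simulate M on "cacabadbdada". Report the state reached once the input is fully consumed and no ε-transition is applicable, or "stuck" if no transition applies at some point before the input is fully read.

s3

(s0, cacabadbdada, #)
  read c, top #: go to s2, push X# → (s2, acabadbdada, X#)
  read a, top X: go to s1, push ε → (s1, cabadbdada, #)
  read c, top #: go to s2, push X# → (s2, abadbdada, X#)
  read a, top X: go to s1, push ε → (s1, badbdada, #)
  read b, top #: go to s0, push X# → (s0, adbdada, X#)
  read a, top X: go to s1, push XX → (s1, dbdada, XX#)
  ε-move, top X: go to s3, push XX → (s3, dbdada, XXX#)
  read d, top X: go to s0, push XX → (s0, bdada, XXXX#)
  read b, top X: go to s0, push X → (s0, dada, XXXX#)
  read d, top X: go to s2, push XX → (s2, ada, XXXXX#)
  read a, top X: go to s1, push ε → (s1, da, XXXX#)
  ε-move, top X: go to s3, push XX → (s3, da, XXXXX#)
  read d, top X: go to s0, push XX → (s0, a, XXXXXX#)
  read a, top X: go to s1, push XX → (s1, ε, XXXXXXX#)
  ε-move, top X: go to s3, push XX → (s3, ε, XXXXXXXX#)
All input consumed; M is in state s3.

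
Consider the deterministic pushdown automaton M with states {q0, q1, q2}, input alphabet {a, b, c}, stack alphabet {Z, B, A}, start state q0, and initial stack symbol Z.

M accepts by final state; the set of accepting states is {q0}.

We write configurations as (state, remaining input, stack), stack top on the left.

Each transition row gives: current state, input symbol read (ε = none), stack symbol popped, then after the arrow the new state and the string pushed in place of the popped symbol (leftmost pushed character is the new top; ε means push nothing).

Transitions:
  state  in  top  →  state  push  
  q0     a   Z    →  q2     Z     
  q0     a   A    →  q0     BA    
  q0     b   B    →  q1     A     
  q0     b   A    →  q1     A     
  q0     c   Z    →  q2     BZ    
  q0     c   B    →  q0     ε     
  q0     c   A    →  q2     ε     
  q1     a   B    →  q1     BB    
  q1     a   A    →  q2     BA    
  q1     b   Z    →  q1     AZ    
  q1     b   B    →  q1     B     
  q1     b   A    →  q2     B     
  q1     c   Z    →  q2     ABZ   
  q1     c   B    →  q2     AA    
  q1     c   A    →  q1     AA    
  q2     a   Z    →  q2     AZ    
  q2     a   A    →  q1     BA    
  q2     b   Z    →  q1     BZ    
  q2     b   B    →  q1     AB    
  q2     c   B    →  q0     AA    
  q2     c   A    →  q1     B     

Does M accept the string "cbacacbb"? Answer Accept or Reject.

Reject

(q0, cbacacbb, Z)
  read c, top Z: go to q2, push BZ → (q2, bacacbb, BZ)
  read b, top B: go to q1, push AB → (q1, acacbb, ABZ)
  read a, top A: go to q2, push BA → (q2, cacbb, BABZ)
  read c, top B: go to q0, push AA → (q0, acbb, AAABZ)
  read a, top A: go to q0, push BA → (q0, cbb, BAAABZ)
  read c, top B: go to q0, push ε → (q0, bb, AAABZ)
  read b, top A: go to q1, push A → (q1, b, AAABZ)
  read b, top A: go to q2, push B → (q2, ε, BAABZ)
All input consumed; state q2 ∉ F and no further ε-move applies.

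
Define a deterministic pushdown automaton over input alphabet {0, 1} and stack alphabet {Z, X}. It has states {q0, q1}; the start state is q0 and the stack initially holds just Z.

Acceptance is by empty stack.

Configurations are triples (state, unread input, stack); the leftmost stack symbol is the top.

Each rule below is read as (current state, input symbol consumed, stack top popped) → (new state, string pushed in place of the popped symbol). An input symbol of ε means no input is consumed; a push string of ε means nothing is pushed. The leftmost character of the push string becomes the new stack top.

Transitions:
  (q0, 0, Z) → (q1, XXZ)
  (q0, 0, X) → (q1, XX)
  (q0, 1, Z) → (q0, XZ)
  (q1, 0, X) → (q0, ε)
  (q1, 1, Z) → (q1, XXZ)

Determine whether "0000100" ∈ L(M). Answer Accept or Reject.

(q0, 0000100, Z) ⊢ (q1, 000100, XXZ) ⊢ (q0, 00100, XZ) ⊢ (q1, 0100, XXZ) ⊢ (q0, 100, XZ)
No transition applies at (q0, 100, XZ); input not fully consumed.

Reject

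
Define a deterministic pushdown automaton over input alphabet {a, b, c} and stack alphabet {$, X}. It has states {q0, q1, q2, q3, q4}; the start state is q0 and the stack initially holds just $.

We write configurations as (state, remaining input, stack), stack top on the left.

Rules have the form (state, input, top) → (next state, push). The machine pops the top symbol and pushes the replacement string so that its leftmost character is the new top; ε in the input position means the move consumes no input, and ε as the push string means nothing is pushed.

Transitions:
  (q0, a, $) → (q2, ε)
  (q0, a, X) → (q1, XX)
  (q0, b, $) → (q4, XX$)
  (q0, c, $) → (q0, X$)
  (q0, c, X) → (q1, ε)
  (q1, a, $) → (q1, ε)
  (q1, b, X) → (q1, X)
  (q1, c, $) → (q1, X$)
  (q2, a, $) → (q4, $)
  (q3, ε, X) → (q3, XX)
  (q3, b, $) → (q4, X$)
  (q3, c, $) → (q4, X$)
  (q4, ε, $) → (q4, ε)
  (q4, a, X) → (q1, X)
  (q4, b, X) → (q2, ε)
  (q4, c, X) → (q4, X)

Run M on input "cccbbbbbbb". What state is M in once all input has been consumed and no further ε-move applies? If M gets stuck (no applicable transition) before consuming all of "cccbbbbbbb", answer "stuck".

q1

(q0, cccbbbbbbb, $)
  read c, top $: go to q0, push X$ → (q0, ccbbbbbbb, X$)
  read c, top X: go to q1, push ε → (q1, cbbbbbbb, $)
  read c, top $: go to q1, push X$ → (q1, bbbbbbb, X$)
  read b, top X: go to q1, push X → (q1, bbbbbb, X$)
  read b, top X: go to q1, push X → (q1, bbbbb, X$)
  read b, top X: go to q1, push X → (q1, bbbb, X$)
  read b, top X: go to q1, push X → (q1, bbb, X$)
  read b, top X: go to q1, push X → (q1, bb, X$)
  read b, top X: go to q1, push X → (q1, b, X$)
  read b, top X: go to q1, push X → (q1, ε, X$)
All input consumed; M is in state q1.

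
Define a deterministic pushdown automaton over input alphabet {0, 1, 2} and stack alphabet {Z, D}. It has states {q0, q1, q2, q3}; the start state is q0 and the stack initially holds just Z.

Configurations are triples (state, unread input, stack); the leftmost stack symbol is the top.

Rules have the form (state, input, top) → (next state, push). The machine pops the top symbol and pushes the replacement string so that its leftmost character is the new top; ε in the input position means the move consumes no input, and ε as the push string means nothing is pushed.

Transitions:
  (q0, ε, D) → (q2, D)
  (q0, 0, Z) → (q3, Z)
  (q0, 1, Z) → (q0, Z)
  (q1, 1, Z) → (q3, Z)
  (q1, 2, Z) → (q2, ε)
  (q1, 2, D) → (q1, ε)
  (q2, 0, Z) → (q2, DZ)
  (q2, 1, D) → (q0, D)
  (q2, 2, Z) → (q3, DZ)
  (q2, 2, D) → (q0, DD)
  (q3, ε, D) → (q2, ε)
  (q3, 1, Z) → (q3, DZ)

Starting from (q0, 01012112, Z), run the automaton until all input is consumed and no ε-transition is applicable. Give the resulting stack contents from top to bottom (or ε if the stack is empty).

(q0, 01012112, Z)
  read 0, top Z: go to q3, push Z → (q3, 1012112, Z)
  read 1, top Z: go to q3, push DZ → (q3, 012112, DZ)
  ε-move, top D: go to q2, push ε → (q2, 012112, Z)
  read 0, top Z: go to q2, push DZ → (q2, 12112, DZ)
  read 1, top D: go to q0, push D → (q0, 2112, DZ)
  ε-move, top D: go to q2, push D → (q2, 2112, DZ)
  read 2, top D: go to q0, push DD → (q0, 112, DDZ)
  ε-move, top D: go to q2, push D → (q2, 112, DDZ)
  read 1, top D: go to q0, push D → (q0, 12, DDZ)
  ε-move, top D: go to q2, push D → (q2, 12, DDZ)
  read 1, top D: go to q0, push D → (q0, 2, DDZ)
  ε-move, top D: go to q2, push D → (q2, 2, DDZ)
  read 2, top D: go to q0, push DD → (q0, ε, DDDZ)
  ε-move, top D: go to q2, push D → (q2, ε, DDDZ)
All input consumed in state q2 with stack DDDZ.

DDDZ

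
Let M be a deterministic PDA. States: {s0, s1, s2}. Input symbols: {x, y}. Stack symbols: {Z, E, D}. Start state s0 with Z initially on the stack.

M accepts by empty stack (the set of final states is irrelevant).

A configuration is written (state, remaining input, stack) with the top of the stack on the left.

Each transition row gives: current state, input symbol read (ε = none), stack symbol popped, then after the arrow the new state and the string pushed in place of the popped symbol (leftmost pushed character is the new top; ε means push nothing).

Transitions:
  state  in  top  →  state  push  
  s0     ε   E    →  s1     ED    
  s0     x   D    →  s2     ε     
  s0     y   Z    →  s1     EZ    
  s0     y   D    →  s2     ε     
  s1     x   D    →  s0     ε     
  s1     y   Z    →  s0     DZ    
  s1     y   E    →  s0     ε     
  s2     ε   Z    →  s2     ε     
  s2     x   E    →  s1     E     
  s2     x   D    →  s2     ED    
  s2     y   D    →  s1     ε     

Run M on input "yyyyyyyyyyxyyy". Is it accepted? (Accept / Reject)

(s0, yyyyyyyyyyxyyy, Z)
  read y, top Z: go to s1, push EZ → (s1, yyyyyyyyyxyyy, EZ)
  read y, top E: go to s0, push ε → (s0, yyyyyyyyxyyy, Z)
  read y, top Z: go to s1, push EZ → (s1, yyyyyyyxyyy, EZ)
  read y, top E: go to s0, push ε → (s0, yyyyyyxyyy, Z)
  read y, top Z: go to s1, push EZ → (s1, yyyyyxyyy, EZ)
  read y, top E: go to s0, push ε → (s0, yyyyxyyy, Z)
  read y, top Z: go to s1, push EZ → (s1, yyyxyyy, EZ)
  read y, top E: go to s0, push ε → (s0, yyxyyy, Z)
  read y, top Z: go to s1, push EZ → (s1, yxyyy, EZ)
  read y, top E: go to s0, push ε → (s0, xyyy, Z)
No transition applies at (s0, xyyy, Z); input not fully consumed.

Reject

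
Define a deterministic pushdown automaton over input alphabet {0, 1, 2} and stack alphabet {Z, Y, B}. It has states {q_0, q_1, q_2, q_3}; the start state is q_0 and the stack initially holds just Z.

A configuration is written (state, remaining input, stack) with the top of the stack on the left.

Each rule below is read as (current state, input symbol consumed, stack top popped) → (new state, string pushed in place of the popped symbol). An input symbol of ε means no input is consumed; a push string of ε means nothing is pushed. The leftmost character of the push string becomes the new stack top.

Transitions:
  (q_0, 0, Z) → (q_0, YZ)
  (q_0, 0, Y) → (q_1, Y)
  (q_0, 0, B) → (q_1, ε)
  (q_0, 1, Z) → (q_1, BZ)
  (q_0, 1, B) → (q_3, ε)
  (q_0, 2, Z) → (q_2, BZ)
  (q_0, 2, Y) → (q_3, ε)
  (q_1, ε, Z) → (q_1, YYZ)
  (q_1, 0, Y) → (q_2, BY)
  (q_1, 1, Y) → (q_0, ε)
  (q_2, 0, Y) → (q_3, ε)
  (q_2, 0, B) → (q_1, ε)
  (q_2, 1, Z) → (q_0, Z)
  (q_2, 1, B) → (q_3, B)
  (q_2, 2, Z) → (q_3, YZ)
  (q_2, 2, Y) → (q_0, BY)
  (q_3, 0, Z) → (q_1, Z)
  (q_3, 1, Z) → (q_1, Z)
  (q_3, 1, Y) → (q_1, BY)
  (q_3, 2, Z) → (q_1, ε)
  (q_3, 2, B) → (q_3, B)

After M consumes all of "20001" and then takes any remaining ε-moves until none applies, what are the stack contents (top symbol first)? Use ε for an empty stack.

YZ

(q_0, 20001, Z)
  read 2, top Z: go to q_2, push BZ → (q_2, 0001, BZ)
  read 0, top B: go to q_1, push ε → (q_1, 001, Z)
  ε-move, top Z: go to q_1, push YYZ → (q_1, 001, YYZ)
  read 0, top Y: go to q_2, push BY → (q_2, 01, BYYZ)
  read 0, top B: go to q_1, push ε → (q_1, 1, YYZ)
  read 1, top Y: go to q_0, push ε → (q_0, ε, YZ)
All input consumed in state q_0 with stack YZ.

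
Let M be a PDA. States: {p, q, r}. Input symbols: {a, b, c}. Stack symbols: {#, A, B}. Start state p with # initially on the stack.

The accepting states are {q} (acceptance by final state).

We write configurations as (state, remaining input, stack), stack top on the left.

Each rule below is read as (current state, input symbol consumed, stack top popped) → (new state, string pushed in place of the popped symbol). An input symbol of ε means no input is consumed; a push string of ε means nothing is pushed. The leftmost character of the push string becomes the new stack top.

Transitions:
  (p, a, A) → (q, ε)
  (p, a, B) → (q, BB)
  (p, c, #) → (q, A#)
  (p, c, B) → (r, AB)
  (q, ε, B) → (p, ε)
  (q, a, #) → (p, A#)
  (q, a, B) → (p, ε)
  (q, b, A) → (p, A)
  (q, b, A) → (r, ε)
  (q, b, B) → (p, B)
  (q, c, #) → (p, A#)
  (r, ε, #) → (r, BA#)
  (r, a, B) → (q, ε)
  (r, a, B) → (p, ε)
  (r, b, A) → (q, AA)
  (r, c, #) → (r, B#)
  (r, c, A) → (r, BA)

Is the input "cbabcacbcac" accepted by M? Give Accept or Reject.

Accept

One accepting computation: (p, cbabcacbcac, #) ⊢ (q, babcacbcac, A#) ⊢ (r, abcacbcac, #) ⊢ (r, abcacbcac, BA#) ⊢ (q, bcacbcac, A#) ⊢ (r, cacbcac, #) ⊢ (r, acbcac, B#) ⊢ (p, cbcac, #) ⊢ (q, bcac, A#) ⊢ (r, cac, #) ⊢ (r, ac, B#) ⊢ (p, c, #) ⊢ (q, ε, A#)
All input consumed and state q ∈ F.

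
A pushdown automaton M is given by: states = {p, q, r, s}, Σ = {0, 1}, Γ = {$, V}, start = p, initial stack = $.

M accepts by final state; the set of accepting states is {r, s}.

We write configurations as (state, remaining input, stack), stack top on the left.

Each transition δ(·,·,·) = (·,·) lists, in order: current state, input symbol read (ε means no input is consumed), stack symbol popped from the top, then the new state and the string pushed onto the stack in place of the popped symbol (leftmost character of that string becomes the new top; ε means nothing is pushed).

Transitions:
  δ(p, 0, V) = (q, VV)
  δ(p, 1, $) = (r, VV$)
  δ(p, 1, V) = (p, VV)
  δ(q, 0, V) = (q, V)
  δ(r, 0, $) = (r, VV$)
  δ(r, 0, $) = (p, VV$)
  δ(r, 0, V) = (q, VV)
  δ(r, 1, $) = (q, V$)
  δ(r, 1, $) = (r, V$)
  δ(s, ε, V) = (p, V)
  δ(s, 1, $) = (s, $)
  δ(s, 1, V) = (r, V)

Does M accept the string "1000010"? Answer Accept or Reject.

Reject

No computation consumes all input and reaches a final state.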